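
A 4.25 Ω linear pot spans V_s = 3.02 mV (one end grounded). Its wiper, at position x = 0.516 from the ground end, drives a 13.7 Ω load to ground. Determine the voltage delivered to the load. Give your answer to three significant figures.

Split the track: R_lower = x·R_p = 2.193 Ω, R_upper = (1−x)·R_p = 2.057 Ω.
(x·R_p) ‖ R_L = 1.890 Ω.
Then V_out = V_s · 1.890/(2.057 + 1.890) = 1.446 mV.

V_out ≈ 1.45 mV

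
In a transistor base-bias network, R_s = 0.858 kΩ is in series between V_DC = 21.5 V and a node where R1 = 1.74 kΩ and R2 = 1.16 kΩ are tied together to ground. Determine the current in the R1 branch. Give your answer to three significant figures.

I ≈ 5.53 mA

Combine the parallel branches: R_p = (1/1.74 + 1/1.16)⁻¹ = 0.6960 kΩ.
Node voltage V_A = V_DC · R_p/(R_s + R_p) = 21.5 × 0.4479 = 9.629 V.
I(R1) = V_A / R1 = 9.629/1.74 = 5.534 mA.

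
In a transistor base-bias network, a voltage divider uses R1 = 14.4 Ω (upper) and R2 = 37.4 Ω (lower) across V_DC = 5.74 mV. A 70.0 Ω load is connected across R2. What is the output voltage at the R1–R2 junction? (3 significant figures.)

V_out ≈ 3.61 mV

R2 ‖ R_L = (37.4 × 70.0)/(37.4 + 70.0) = 24.38 Ω.
Then V_out = V_DC · R2'/(R1 + R2') = 5.74 × 24.38/38.78 = 3.608 mV.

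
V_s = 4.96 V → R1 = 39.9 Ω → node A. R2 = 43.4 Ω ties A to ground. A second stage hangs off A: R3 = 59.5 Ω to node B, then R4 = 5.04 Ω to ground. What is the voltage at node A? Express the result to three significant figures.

Node A sees R2 in parallel with the series input of stage 2, R3 + R4 = 64.54 Ω.
Effective lower resistance at A: R2 ‖ 64.54 = 25.95 Ω.
So V_A = 4.96 × 0.3941 = 1.955 V.

V_A ≈ 1.95 V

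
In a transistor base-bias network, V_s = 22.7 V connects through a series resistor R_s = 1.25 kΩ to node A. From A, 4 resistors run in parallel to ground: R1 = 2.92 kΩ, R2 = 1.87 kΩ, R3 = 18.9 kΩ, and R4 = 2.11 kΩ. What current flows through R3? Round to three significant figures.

Combine the parallel branches: R_p = (1/2.92 + 1/1.87 + 1/18.9 + 1/2.11)⁻¹ = 0.7122 kΩ.
V_A by voltage divider: V_A = 22.7 × 0.7122/(1.25 + 0.7122) = 8.239 V.
Branch current I = V_A/R3 = 8.239/18.9 = 0.4359 mA.

I ≈ 0.436 mA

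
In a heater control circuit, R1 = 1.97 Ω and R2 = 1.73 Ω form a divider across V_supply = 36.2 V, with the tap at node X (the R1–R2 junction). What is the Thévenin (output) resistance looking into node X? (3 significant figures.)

Zeroing V_supply shorts the top of R1 to ground, so R_th = R1 ‖ R2 = 0.9211 Ω.

R_th ≈ 0.921 Ω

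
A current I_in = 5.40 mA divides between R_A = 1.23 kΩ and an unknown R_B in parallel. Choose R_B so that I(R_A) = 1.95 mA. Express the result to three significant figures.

Two-branch current divider: I_A = I_in · R_B/(R_A + R_B).
With f = 0.3611, R_B = R_A · f/(1−f) = 1.23 × 0.5652 = 0.6952 kΩ.

R_B ≈ 0.695 kΩ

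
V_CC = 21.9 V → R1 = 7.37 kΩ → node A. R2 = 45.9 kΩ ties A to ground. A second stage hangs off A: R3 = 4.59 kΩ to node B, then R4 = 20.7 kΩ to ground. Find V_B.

V_B ≈ 12.3 V

Looking into the second stage from A: R3 + R4 = 25.29 kΩ appears in parallel with R2.
R2 ‖ (R3+R4) = 16.31 kΩ.
So V_A = 21.9 × 0.6887 = 15.08 V.
Stage 2 is unloaded, so V_B = V_A · R4/(R3+R4) = 15.08 × 20.7/25.29 = 12.35 V.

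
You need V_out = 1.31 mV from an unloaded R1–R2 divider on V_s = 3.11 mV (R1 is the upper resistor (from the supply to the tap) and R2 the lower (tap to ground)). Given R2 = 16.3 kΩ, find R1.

Required fraction k = V_out/V_s = 0.4212.
So R1 = R2 · (V_s/V_out − 1) = 16.3 × (3.11/1.31 − 1) = 16.3 × 1.374 = 22.40 kΩ.

R1 ≈ 22.4 kΩ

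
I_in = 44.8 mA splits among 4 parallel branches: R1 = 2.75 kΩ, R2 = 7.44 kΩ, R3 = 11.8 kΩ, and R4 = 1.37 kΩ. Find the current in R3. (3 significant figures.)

Total conductance ΣG = 1/2.75 + 1/7.44 + 1/11.8 + 1/1.37 = 1.313 (units of 1/kΩ).
R3 takes the fraction G_k/ΣG = 0.08475/1.313 = 0.06456, so I = 44.8 × 0.06456 = 2.892 mA.

I ≈ 2.89 mA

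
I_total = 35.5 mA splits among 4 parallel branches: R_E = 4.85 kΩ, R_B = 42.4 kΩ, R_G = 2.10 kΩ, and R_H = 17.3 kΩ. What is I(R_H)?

I ≈ 2.69 mA

ΣG = 1/4.85 + 1/42.4 + 1/2.10 + 1/17.3 = 0.7638.
By the current-divider rule, I = I_total · G_k/ΣG = 35.5 × 0.07568 = 2.687 mA.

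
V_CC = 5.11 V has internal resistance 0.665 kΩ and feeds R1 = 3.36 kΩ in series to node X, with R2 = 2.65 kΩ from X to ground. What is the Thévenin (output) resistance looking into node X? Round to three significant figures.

R1' = 0.665 + 3.36 = 4.025 kΩ (source resistance + R1).
With V_CC suppressed (replaced by a short), R_th = R1' ‖ R2 = (4.025 × 2.65)/(4.025 + 2.65) = 1.598 kΩ.

R_th ≈ 1.60 kΩ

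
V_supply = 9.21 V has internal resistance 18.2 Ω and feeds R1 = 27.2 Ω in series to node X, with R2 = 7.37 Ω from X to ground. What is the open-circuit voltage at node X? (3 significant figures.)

R1' = 18.2 + 27.2 = 45.40 Ω (source resistance + R1).
With X open, the divider is unloaded: V_th = 9.21 × 7.37/52.77 = 1.286 V.

V_th ≈ 1.29 V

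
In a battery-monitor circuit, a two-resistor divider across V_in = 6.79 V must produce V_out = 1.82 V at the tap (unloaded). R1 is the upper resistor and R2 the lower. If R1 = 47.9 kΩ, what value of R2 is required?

V_out/V_in = R2/(R1+R2) = 0.2680.
Rearranging, R2 = R1·k/(1−k) = 47.9 × 0.3662 = 17.54 kΩ.

R2 ≈ 17.5 kΩ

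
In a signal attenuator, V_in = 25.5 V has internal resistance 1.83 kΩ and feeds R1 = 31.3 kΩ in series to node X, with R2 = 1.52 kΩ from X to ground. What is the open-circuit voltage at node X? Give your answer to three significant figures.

V_th ≈ 1.12 V

R1' = 1.83 + 31.3 = 33.13 kΩ (source resistance + R1).
V_th is the unloaded tap voltage: V_in · R2/(R1'+R2) = 25.5 × 0.04387 = 1.119 V.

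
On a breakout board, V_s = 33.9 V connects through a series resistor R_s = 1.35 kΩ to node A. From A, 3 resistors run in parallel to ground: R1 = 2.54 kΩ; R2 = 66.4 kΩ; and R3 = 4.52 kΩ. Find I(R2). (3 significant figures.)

Combine the parallel branches: R_p = (1/2.54 + 1/66.4 + 1/4.52)⁻¹ = 1.587 kΩ.
V_A = 33.9 × 1.587/2.937 = 18.32 V.
Branch current I = V_A/R2 = 18.32/66.4 = 0.2759 mA.
(Check via current divider: I_total = 11.54 mA; share G_k/ΣG = 0.02391 → same result.)

I ≈ 0.276 mA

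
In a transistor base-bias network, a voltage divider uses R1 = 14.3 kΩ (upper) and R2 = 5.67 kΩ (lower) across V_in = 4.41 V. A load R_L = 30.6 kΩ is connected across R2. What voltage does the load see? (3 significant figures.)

R2 ‖ R_L = (5.67 × 30.6)/(5.67 + 30.6) = 4.784 kΩ.
Voltage divider with the loaded lower leg: V_out = 4.41 × 4.784/(14.3 + 4.784) = 4.41 × 0.2507 = 1.105 V.

V_out ≈ 1.11 V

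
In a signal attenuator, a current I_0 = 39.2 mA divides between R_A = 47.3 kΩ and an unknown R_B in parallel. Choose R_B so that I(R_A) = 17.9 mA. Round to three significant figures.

The fraction through R_A equals R_B/(R_A+R_B).
With f = 0.4566, R_B = R_A · f/(1−f) = 47.3 × 0.8404 = 39.75 kΩ.

R_B ≈ 39.7 kΩ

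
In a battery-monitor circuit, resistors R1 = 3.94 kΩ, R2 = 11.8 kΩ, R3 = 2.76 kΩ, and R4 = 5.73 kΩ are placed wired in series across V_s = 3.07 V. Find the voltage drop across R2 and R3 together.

V ≈ 1.84 V

Series total: ΣR = 3.94 + 11.8 + 2.76 + 5.73 = 24.23 kΩ.
R_{R2..R3} = 11.8 + 2.76 = 14.56 kΩ.
V = V_s · R/ΣR = 3.07 × 0.6009 = 1.845 V.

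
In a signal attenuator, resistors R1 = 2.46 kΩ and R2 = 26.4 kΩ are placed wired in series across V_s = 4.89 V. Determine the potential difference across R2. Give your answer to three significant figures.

V ≈ 4.47 V

ΣR = 2.46 + 26.4 = 28.86 kΩ.
By the voltage-divider rule, V = 4.89 × 26.40/28.86 = 4.473 V.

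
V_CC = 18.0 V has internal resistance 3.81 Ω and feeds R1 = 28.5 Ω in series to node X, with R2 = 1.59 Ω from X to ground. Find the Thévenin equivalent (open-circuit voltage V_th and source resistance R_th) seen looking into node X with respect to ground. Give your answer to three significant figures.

V_th ≈ 0.844 V, R_th ≈ 1.52 Ω

R1' = 3.81 + 28.5 = 32.31 Ω (source resistance + R1).
Open-circuit (no load on X): V_th = V_CC · R2/(R1' + R2) = 18.0 × 1.59/(32.31 + 1.59) = 0.8442 V.
Looking into X with the source shorted: R_th = R1'·R2/(R1'+R2) = 32.31 × 1.59/33.90 = 1.515 Ω.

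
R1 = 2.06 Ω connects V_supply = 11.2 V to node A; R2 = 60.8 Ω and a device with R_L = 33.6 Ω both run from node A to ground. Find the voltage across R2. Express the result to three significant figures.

The load sits in parallel with R2, giving an effective lower resistance R2' = R2·R_L/(R2+R_L) = 21.64 Ω.
Then V_out = V_supply · R2'/(R1 + R2') = 11.2 × 21.64/23.70 = 10.23 V.

V_out ≈ 10.2 V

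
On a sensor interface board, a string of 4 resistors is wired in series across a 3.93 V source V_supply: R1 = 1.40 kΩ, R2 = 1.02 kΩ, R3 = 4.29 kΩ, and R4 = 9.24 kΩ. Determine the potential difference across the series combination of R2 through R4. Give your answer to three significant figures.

Total series resistance ΣR = 1.40 + 1.02 + 4.29 + 9.24 = 15.95 kΩ.
R_{R2..R4} = 1.02 + 4.29 + 9.24 = 14.55 kΩ.
By the voltage-divider rule, V = 3.93 × 14.55/15.95 = 3.585 V.

V ≈ 3.59 V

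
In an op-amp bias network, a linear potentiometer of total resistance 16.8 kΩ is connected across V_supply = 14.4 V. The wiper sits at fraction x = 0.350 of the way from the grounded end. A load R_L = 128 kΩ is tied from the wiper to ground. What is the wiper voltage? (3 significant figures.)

V_out ≈ 4.89 V

The pot divides into 10.92 kΩ above the wiper and 5.880 kΩ below.
Lower segment in parallel with the load: 5.880 ‖ 128 = 5.622 kΩ.
Loaded-divider output: V_out = 14.4 × 0.3399 = 4.894 V.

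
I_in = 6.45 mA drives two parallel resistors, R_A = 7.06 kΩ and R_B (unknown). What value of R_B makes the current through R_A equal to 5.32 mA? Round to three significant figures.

In a two-way split, I_A/I_in = R_B/(R_A + R_B).
With f = 0.8248, R_B = R_A · f/(1−f) = 7.06 × 4.708 = 33.24 kΩ.

R_B ≈ 33.2 kΩ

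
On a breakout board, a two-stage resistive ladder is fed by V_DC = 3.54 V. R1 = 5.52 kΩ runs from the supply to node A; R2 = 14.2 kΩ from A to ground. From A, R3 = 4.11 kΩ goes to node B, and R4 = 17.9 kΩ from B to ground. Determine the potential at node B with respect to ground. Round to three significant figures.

Node A sees R2 in parallel with the series input of stage 2, R3 + R4 = 22.01 kΩ.
Effective lower resistance at A: R2 ‖ 22.01 = 8.631 kΩ.
So V_A = 3.54 × 0.6099 = 2.159 V.
V_B = V_A × 0.8133 = 1.756 V.

V_B ≈ 1.76 V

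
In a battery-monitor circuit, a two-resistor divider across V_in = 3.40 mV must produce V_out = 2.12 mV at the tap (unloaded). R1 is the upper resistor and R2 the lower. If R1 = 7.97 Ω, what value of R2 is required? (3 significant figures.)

R2 ≈ 13.2 Ω

Required fraction k = V_out/V_in = 0.6235.
R2 = R1 · 0.6235/(1 − 0.6235) = 13.20 Ω.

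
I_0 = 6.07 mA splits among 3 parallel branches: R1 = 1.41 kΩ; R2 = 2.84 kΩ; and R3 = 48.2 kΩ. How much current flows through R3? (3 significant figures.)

Conductances: ΣG = 1/1.41 + 1/2.84 + 1/48.2 = 1.082 (1/kΩ).
By the current-divider rule, I = I_0 · G_k/ΣG = 6.07 × 0.01917 = 0.1164 mA.

I ≈ 0.116 mA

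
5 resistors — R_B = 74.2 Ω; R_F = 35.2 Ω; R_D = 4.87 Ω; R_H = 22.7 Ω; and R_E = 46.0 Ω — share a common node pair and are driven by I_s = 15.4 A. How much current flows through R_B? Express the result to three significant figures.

I ≈ 0.663 A

Conductances: ΣG = 1/74.2 + 1/35.2 + 1/4.87 + 1/22.7 + 1/46.0 = 0.3130 (1/Ω).
Current divider: I(R_B) = I_s · G_k/ΣG = 15.4 × (0.01348/0.3130) = 15.4 × 0.04306 = 0.6631 A.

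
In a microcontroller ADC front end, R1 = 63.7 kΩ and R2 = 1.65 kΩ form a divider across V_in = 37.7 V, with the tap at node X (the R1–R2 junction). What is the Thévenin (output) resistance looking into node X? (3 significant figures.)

Looking into X with the source shorted: R_th = R1·R2/(R1+R2) = 63.70 × 1.65/65.35 = 1.608 kΩ.

R_th ≈ 1.61 kΩ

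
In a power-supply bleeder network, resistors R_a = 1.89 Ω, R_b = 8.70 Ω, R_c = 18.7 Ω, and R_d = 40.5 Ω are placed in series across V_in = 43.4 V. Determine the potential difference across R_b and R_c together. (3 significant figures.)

ΣR = 1.89 + 8.70 + 18.7 + 40.5 = 69.79 Ω.
R_{R_b..R_c} = 8.70 + 18.7 = 27.40 Ω.
V = V_in · R/ΣR = 43.4 × 0.3926 = 17.04 V.

V ≈ 17.0 V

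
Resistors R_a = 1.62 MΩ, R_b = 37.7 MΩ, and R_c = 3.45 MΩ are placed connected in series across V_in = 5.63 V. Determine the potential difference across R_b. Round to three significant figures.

ΣR = 1.62 + 37.7 + 3.45 = 42.77 MΩ.
Voltage divider: V = V_in · (37.70 / 42.77) = 5.63 × 0.8815 = 4.963 V.

V ≈ 4.96 V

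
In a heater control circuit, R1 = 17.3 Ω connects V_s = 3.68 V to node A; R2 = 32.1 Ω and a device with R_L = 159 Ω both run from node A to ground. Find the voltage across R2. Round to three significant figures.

V_out ≈ 2.23 V

R2 ‖ R_L = (32.1 × 159)/(32.1 + 159) = 26.71 Ω.
Voltage divider with the loaded lower leg: V_out = 3.68 × 26.71/(17.3 + 26.71) = 3.68 × 0.6069 = 2.233 V.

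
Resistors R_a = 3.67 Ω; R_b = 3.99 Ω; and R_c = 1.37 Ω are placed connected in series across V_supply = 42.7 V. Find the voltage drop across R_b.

Total series resistance ΣR = 3.67 + 3.99 + 1.37 = 9.030 Ω.
V = V_supply · R/ΣR = 42.7 × 0.4419 = 18.87 V.

V ≈ 18.9 V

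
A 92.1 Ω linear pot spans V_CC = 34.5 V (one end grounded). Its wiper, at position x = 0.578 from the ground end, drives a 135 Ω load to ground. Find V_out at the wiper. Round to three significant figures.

V_out ≈ 17.1 V

Lower segment x·R_p = 53.23 Ω; upper segment (1−x)·R_p = 38.87 Ω.
Lower segment in parallel with the load: 53.23 ‖ 135 = 38.18 Ω.
Then V_out = V_CC · 38.18/(38.87 + 38.18) = 17.10 V.
(Unloaded: V_out = x·V_CC = 19.9 V.)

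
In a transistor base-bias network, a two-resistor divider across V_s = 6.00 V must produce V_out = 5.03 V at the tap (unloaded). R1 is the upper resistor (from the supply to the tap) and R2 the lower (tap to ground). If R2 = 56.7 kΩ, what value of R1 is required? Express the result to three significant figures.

R1 ≈ 10.9 kΩ

The divider ratio is R2/(R1+R2) = 5.03/6.00 = 0.8383.
So R1 = R2 · (V_s/V_out − 1) = 56.7 × (6.00/5.03 − 1) = 56.7 × 0.1928 = 10.93 kΩ.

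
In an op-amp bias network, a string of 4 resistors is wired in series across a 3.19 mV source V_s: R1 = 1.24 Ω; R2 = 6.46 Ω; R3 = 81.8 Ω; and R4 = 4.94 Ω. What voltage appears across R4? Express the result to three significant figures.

ΣR = 1.24 + 6.46 + 81.8 + 4.94 = 94.44 Ω.
V = V_s · R/ΣR = 3.19 × 0.05231 = 0.1669 mV.

V ≈ 0.167 mV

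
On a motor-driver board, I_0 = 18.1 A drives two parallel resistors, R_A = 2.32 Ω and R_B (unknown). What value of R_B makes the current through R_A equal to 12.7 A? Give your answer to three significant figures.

Two-branch current divider: I_A = I_0 · R_B/(R_A + R_B).
12.7/18.1 = R_B/(R_A + R_B) → R_B = R_A · (0.7017)/(1 − 0.7017) = 2.32 × 2.352 = 5.456 Ω.

R_B ≈ 5.46 Ω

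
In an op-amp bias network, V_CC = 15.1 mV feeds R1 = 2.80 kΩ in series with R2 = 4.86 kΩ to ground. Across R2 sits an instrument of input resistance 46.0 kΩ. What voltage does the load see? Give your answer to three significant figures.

The load sits in parallel with R2, giving an effective lower resistance R2' = R2·R_L/(R2+R_L) = 4.396 kΩ.
Now apply the divider: V_out = 15.1 × 0.6109 = 9.224 mV.

V_out ≈ 9.22 mV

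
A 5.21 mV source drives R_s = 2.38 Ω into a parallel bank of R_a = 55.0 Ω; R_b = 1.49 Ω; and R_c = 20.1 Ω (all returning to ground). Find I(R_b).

I ≈ 1.27 mA

Combine the parallel branches: R_p = (1/55.0 + 1/1.49 + 1/20.1)⁻¹ = 1.353 Ω.
V_A = 5.21 × 1.353/3.733 = 1.888 mV.
I(R_b) = V_A / R_b = 1.888/1.49 = 1.267 mA.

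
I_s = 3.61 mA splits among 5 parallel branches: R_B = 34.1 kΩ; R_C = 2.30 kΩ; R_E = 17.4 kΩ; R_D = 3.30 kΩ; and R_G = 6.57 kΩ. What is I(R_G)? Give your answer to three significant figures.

Total conductance ΣG = 1/34.1 + 1/2.30 + 1/17.4 + 1/3.30 + 1/6.57 = 0.9768 (units of 1/kΩ).
R_G takes the fraction G_k/ΣG = 0.1522/0.9768 = 0.1558, so I = 3.61 × 0.1558 = 0.5625 mA.

I ≈ 0.563 mA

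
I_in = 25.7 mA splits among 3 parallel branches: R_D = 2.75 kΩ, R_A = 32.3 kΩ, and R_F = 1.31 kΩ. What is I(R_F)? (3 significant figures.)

I ≈ 16.9 mA

Total conductance ΣG = 1/2.75 + 1/32.3 + 1/1.31 = 1.158 (units of 1/kΩ).
Current divider: I(R_F) = I_in · G_k/ΣG = 25.7 × (0.7634/1.158) = 25.7 × 0.6592 = 16.94 mA.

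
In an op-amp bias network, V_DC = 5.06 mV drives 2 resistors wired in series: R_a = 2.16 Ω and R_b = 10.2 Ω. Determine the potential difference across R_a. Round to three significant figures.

Total series resistance ΣR = 2.16 + 10.2 = 12.36 Ω.
By the voltage-divider rule, V = 5.06 × 2.160/12.36 = 0.8843 mV.

V ≈ 0.884 mV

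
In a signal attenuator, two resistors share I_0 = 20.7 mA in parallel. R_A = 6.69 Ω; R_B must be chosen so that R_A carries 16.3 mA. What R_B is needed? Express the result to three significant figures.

In a two-way split, I_A/I_0 = R_B/(R_A + R_B).
With f = 0.7874, R_B = R_A · f/(1−f) = 6.69 × 3.705 = 24.78 Ω.

R_B ≈ 24.8 Ω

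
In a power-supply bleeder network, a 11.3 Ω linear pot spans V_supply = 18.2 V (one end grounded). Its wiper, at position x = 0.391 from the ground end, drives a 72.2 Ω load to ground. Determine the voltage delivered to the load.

The pot divides into 6.882 Ω above the wiper and 4.418 Ω below.
Lower segment in parallel with the load: 4.418 ‖ 72.2 = 4.164 Ω.
Then V_out = V_supply · 4.164/(6.882 + 4.164) = 6.861 V.

V_out ≈ 6.86 V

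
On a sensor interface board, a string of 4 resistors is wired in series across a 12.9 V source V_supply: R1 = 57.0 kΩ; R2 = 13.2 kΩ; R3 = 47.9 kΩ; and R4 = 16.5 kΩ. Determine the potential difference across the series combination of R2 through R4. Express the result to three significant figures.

V ≈ 7.44 V

ΣR = 57.0 + 13.2 + 47.9 + 16.5 = 134.6 kΩ.
R_{R2..R4} = 13.2 + 47.9 + 16.5 = 77.60 kΩ.
V = V_supply · R/ΣR = 12.9 × 0.5765 = 7.437 V.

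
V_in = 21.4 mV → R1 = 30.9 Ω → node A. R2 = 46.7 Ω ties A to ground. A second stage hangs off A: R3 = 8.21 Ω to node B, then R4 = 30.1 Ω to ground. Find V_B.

The second stage (R3 + R4 = 38.31 Ω) loads node A in parallel with R2.
R2 ‖ (R3+R4) = 21.05 Ω.
First divider: V_A = V_in · 21.05/(30.9 + 21.05) = 8.670 mV.
V_B = V_A × 0.7857 = 6.812 mV.

V_B ≈ 6.81 mV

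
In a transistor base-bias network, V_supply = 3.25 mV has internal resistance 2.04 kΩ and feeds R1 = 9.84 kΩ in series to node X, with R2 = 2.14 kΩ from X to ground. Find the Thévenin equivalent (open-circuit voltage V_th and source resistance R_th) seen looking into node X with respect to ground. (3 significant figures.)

R1' = 2.04 + 9.84 = 11.88 kΩ (source resistance + R1).
Open-circuit (no load on X): V_th = V_supply · R2/(R1' + R2) = 3.25 × 2.14/(11.88 + 2.14) = 0.4961 mV.
Zeroing V_supply shorts the top of R1' to ground, so R_th = R1' ‖ R2 = 1.813 kΩ.

V_th ≈ 0.496 mV, R_th ≈ 1.81 kΩ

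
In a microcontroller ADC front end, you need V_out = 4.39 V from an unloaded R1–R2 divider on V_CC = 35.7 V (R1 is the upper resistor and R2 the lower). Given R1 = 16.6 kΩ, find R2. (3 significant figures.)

The divider ratio is R2/(R1+R2) = 4.39/35.7 = 0.1230.
R2 = R1 · 0.1230/(1 − 0.1230) = 2.327 kΩ.

R2 ≈ 2.33 kΩ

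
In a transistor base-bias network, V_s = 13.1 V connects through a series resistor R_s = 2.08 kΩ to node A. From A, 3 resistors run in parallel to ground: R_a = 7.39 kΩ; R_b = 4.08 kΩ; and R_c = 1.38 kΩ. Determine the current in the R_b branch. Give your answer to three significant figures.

I ≈ 0.973 mA

Parallel bank: R_p = 1/(1/7.39 + 1/4.08 + 1/1.38) = 0.9049 kΩ.
V_A by voltage divider: V_A = 13.1 × 0.9049/(2.08 + 0.9049) = 3.971 V.
I(R_b) = V_A / R_b = 3.971/4.08 = 0.9734 mA.
(Equivalently: I_total = 4.389 mA, then current-divider fraction G_k/ΣG = 0.2218.)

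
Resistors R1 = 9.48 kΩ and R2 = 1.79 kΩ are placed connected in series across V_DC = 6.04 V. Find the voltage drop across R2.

V ≈ 0.959 V

Series total: ΣR = 9.48 + 1.79 = 11.27 kΩ.
By the voltage-divider rule, V = 6.04 × 1.790/11.27 = 0.9593 V.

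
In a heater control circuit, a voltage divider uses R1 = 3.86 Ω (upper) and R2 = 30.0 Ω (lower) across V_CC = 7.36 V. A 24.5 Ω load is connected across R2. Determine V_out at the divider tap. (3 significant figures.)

The load sits in parallel with R2, giving an effective lower resistance R2' = R2·R_L/(R2+R_L) = 13.49 Ω.
Now apply the divider: V_out = 7.36 × 0.7775 = 5.722 V.

V_out ≈ 5.72 V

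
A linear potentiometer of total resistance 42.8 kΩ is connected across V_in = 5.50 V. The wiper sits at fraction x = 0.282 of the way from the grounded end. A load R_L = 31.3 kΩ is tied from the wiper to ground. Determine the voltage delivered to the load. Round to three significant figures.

Lower segment x·R_p = 12.07 kΩ; upper segment (1−x)·R_p = 30.73 kΩ.
R_L loads the lower segment: effective lower R = 8.711 kΩ.
V_out = 5.50 × 8.711/(30.73 + 8.711) = 1.215 V.

V_out ≈ 1.21 V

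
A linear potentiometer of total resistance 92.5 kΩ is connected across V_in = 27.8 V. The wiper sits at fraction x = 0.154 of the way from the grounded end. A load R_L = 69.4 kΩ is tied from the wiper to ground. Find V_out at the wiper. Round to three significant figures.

V_out ≈ 3.65 V

The pot divides into 78.25 kΩ above the wiper and 14.24 kΩ below.
Lower segment in parallel with the load: 14.24 ‖ 69.4 = 11.82 kΩ.
Loaded-divider output: V_out = 27.8 × 0.1312 = 3.648 V.
(Unloaded: V_out = x·V_in = 4.28 V.)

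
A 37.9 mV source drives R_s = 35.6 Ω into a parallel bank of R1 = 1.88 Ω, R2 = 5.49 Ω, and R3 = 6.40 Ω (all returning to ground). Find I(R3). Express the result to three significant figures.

I ≈ 0.185 mA

Combine the parallel branches: R_p = (1/1.88 + 1/5.49 + 1/6.40)⁻¹ = 1.149 Ω.
V_A by voltage divider: V_A = 37.9 × 1.149/(35.6 + 1.149) = 1.185 mV.
I(R3) = V_A / R3 = 1.185/6.40 = 0.1852 mA.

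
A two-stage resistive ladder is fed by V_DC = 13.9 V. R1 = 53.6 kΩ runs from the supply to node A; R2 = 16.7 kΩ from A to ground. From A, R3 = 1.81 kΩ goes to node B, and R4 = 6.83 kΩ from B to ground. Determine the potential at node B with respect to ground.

Node A sees R2 in parallel with the series input of stage 2, R3 + R4 = 8.640 kΩ.
Effective lower resistance at A: R2 ‖ 8.640 = 5.694 kΩ.
So V_A = 13.9 × 0.09603 = 1.335 V.
Stage 2 is unloaded, so V_B = V_A · R4/(R3+R4) = 1.335 × 6.83/8.640 = 1.055 V.

V_B ≈ 1.06 V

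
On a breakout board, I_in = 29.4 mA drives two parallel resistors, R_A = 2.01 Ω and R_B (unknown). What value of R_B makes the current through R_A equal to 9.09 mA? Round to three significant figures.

Two-branch current divider: I_A = I_in · R_B/(R_A + R_B).
9.09/29.4 = R_B/(R_A + R_B) → R_B = R_A · (0.3092)/(1 − 0.3092) = 2.01 × 0.4476 = 0.8996 Ω.

R_B ≈ 0.900 Ω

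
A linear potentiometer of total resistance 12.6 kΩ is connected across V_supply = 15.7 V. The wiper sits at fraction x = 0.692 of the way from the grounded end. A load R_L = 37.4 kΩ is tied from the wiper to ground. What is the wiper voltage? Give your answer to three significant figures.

V_out ≈ 10.1 V

Split the track: R_lower = x·R_p = 8.719 kΩ, R_upper = (1−x)·R_p = 3.881 kΩ.
R_L loads the lower segment: effective lower R = 7.071 kΩ.
Loaded-divider output: V_out = 15.7 × 0.6456 = 10.14 V.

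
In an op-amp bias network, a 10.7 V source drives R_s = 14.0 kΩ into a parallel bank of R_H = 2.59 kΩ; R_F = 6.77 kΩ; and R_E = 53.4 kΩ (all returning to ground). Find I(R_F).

I ≈ 0.181 mA

Equivalent of the parallel group: R_p = 1.810 kΩ.
Node voltage V_A = V_DC · R_p/(R_s + R_p) = 10.7 × 0.1145 = 1.225 V.
I(R_F) = V_A / R_F = 1.225/6.77 = 0.1809 mA.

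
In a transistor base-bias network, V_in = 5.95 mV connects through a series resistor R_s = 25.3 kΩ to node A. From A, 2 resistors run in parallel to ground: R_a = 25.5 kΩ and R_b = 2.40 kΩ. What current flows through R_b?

I ≈ 0.198 µA

Parallel bank: R_p = 1/(1/25.5 + 1/2.40) = 2.194 kΩ.
V_A by voltage divider: V_A = 5.95 × 2.194/(25.3 + 2.194) = 0.4747 mV.
I(R_b) = V_A / R_b = 0.4747/2.40 = 0.1978 µA.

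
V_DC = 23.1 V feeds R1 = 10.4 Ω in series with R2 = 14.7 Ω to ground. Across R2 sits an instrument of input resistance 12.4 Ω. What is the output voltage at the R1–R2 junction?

V_out ≈ 9.07 V

R2 ‖ R_L = (14.7 × 12.4)/(14.7 + 12.4) = 6.726 Ω.
Voltage divider with the loaded lower leg: V_out = 23.1 × 6.726/(10.4 + 6.726) = 23.1 × 0.3927 = 9.072 V.
(Unloaded it would be 13.5 V; the load pulls it down.)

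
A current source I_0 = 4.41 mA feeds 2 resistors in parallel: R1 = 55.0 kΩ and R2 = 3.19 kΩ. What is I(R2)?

With just two branches, the current splits inversely with resistance.
I(R2) = 4.41 × 55.0/(55.0 + 3.19) = 4.41 × 0.9452 = 4.168 mA.

I ≈ 4.17 mA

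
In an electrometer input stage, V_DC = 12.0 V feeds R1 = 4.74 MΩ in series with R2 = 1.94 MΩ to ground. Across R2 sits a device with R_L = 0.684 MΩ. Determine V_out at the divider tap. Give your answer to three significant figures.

R2 ‖ R_L = (1.94 × 0.684)/(1.94 + 0.684) = 0.5057 MΩ.
Then V_out = V_DC · R2'/(R1 + R2') = 12.0 × 0.5057/5.246 = 1.157 V.

V_out ≈ 1.16 V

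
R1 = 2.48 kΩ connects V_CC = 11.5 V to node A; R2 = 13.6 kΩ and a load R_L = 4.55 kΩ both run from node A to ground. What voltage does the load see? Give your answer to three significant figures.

First combine the lower leg with the load: R2 ‖ R_L = 3.409 kΩ.
Now apply the divider: V_out = 11.5 × 0.5789 = 6.657 V.
(Unloaded it would be 9.73 V; the load pulls it down.)

V_out ≈ 6.66 V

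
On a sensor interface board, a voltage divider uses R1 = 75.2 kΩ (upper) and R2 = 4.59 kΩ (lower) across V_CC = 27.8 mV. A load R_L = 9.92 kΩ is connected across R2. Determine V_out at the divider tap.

V_out ≈ 1.11 mV

R2 ‖ R_L = (4.59 × 9.92)/(4.59 + 9.92) = 3.138 kΩ.
Then V_out = V_CC · R2'/(R1 + R2') = 27.8 × 3.138/78.34 = 1.114 mV.
(Unloaded it would be 1.60 mV; the load pulls it down.)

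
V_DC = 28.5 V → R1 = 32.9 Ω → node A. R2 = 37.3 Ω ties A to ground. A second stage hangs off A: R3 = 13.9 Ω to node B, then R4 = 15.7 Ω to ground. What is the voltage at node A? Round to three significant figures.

V_A ≈ 9.52 V

The second stage (R3 + R4 = 29.60 Ω) loads node A in parallel with R2.
R2 ‖ (R3+R4) = 16.50 Ω.
V_A = 28.5 × 16.50/(32.9 + 16.50) = 9.521 V.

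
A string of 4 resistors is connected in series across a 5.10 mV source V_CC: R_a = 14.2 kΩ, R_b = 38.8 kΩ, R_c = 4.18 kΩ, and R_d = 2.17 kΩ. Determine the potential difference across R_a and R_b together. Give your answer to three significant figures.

Total series resistance ΣR = 14.2 + 38.8 + 4.18 + 2.17 = 59.35 kΩ.
R_{R_a..R_b} = 14.2 + 38.8 = 53.00 kΩ.
V = V_CC · R/ΣR = 5.10 × 0.8930 = 4.554 mV.

V ≈ 4.55 mV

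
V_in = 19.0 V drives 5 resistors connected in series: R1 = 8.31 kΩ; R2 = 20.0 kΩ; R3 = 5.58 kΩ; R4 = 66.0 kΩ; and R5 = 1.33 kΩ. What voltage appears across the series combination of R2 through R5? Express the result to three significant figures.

Total series resistance ΣR = 8.31 + 20.0 + 5.58 + 66.0 + 1.33 = 101.2 kΩ.
R_{R2..R5} = 20.0 + 5.58 + 66.0 + 1.33 = 92.91 kΩ.
Voltage divider: V = V_in · (92.91 / 101.2) = 19.0 × 0.9179 = 17.44 V.

V ≈ 17.4 V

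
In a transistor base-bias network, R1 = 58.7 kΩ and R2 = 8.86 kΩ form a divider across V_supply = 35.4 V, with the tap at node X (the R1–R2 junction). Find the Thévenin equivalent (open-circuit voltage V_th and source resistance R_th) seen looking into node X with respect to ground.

V_th ≈ 4.64 V, R_th ≈ 7.70 kΩ

With X open, the divider is unloaded: V_th = 35.4 × 8.86/67.56 = 4.642 V.
With V_supply suppressed (replaced by a short), R_th = R1 ‖ R2 = (58.70 × 8.86)/(58.70 + 8.86) = 7.698 kΩ.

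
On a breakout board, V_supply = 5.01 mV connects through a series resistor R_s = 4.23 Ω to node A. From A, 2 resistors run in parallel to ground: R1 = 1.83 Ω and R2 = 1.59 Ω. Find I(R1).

I ≈ 0.458 mA

Parallel bank: R_p = 1/(1/1.83 + 1/1.59) = 0.8508 Ω.
Node voltage V_A = V_supply · R_p/(R_s + R_p) = 5.01 × 0.1675 = 0.8389 mV.
Branch current I = V_A/R1 = 0.8389/1.83 = 0.4584 mA.
(Equivalently: I_total = 0.9861 mA, then current-divider fraction G_k/ΣG = 0.4649.)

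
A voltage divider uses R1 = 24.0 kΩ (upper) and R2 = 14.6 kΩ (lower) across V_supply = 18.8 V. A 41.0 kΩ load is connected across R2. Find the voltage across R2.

First combine the lower leg with the load: R2 ‖ R_L = 10.77 kΩ.
Now apply the divider: V_out = 18.8 × 0.3097 = 5.822 V.

V_out ≈ 5.82 V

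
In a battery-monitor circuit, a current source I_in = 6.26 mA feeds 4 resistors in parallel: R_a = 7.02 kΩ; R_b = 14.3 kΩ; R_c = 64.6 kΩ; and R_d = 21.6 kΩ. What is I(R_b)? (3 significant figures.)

I ≈ 1.60 mA

Total conductance ΣG = 1/7.02 + 1/14.3 + 1/64.6 + 1/21.6 = 0.2742 (units of 1/kΩ).
By the current-divider rule, I = I_in · G_k/ΣG = 6.26 × 0.2551 = 1.597 mA.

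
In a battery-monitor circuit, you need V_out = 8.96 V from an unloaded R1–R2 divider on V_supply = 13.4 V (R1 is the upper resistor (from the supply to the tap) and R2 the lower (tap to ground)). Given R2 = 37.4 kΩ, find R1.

R1 ≈ 18.5 kΩ

V_out/V_supply = R2/(R1+R2) = 0.6687.
Rearranging, R1 = R2·(1−k)/k = 37.4 × 0.4955 = 18.53 kΩ.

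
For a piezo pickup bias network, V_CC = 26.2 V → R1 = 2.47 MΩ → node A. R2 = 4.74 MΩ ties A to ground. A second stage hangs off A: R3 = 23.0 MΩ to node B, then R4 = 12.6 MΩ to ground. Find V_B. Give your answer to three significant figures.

Looking into the second stage from A: R3 + R4 = 35.60 MΩ appears in parallel with R2.
R2 ‖ (R3+R4) = 4.183 MΩ.
First divider: V_A = V_CC · 4.183/(2.47 + 4.183) = 16.47 V.
Then the unloaded second divider: V_B = V_A × R4/(R3+R4) = 16.47 × 0.3539 = 5.830 V.

V_B ≈ 5.83 V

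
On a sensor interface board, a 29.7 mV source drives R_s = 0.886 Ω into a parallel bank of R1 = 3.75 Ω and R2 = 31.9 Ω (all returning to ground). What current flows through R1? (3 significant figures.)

Combine the parallel branches: R_p = (1/3.75 + 1/31.9)⁻¹ = 3.356 Ω.
V_A = 29.7 × 3.356/4.242 = 23.50 mV.
Branch current I = V_A/R1 = 23.50/3.75 = 6.266 mA.

I ≈ 6.27 mA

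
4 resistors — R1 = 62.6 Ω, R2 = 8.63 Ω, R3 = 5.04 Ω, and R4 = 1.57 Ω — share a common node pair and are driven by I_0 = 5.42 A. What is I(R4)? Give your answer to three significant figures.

I ≈ 3.57 A

ΣG = 1/62.6 + 1/8.63 + 1/5.04 + 1/1.57 = 0.9672.
R4 takes the fraction G_k/ΣG = 0.6369/0.9672 = 0.6585, so I = 5.42 × 0.6585 = 3.569 A.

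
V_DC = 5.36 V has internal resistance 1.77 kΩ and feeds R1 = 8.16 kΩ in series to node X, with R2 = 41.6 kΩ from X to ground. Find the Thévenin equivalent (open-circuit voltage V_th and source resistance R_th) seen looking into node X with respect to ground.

R1' = 1.77 + 8.16 = 9.930 kΩ (source resistance + R1).
With X open, the divider is unloaded: V_th = 5.36 × 41.6/51.53 = 4.327 V.
Zeroing V_DC shorts the top of R1' to ground, so R_th = R1' ‖ R2 = 8.016 kΩ.

V_th ≈ 4.33 V, R_th ≈ 8.02 kΩ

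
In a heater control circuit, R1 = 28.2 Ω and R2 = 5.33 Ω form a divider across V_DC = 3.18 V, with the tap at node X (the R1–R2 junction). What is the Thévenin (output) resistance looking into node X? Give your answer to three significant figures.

R_th ≈ 4.48 Ω

With V_DC suppressed (replaced by a short), R_th = R1 ‖ R2 = (28.20 × 5.33)/(28.20 + 5.33) = 4.483 Ω.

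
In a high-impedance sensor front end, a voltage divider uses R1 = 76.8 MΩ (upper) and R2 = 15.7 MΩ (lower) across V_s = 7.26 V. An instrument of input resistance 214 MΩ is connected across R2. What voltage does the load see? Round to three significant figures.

V_out ≈ 1.16 V

R2 ‖ R_L = (15.7 × 214)/(15.7 + 214) = 14.63 MΩ.
Now apply the divider: V_out = 7.26 × 0.1600 = 1.161 V.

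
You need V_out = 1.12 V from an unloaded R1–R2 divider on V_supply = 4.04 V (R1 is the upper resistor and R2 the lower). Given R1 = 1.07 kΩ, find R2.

Required fraction k = V_out/V_supply = 0.2772.
R2 = R1 · 0.2772/(1 − 0.2772) = 0.4104 kΩ.

R2 ≈ 0.410 kΩ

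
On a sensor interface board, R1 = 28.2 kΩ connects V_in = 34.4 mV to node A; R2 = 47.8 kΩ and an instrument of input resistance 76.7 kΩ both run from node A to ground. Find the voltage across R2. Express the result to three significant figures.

V_out ≈ 17.6 mV

R2 ‖ R_L = (47.8 × 76.7)/(47.8 + 76.7) = 29.45 kΩ.
Now apply the divider: V_out = 34.4 × 0.5108 = 17.57 mV.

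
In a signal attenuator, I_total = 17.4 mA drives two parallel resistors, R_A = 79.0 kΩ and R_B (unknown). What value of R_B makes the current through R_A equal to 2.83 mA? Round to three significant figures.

R_B ≈ 15.3 kΩ

The fraction through R_A equals R_B/(R_A+R_B).
2.83/17.4 = R_B/(R_A + R_B) → R_B = R_A · (0.1626)/(1 − 0.1626) = 79.0 × 0.1942 = 15.34 kΩ.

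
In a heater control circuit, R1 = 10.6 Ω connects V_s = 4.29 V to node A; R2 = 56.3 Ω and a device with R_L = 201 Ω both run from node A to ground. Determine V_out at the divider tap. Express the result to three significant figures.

The load sits in parallel with R2, giving an effective lower resistance R2' = R2·R_L/(R2+R_L) = 43.98 Ω.
Now apply the divider: V_out = 4.29 × 0.8058 = 3.457 V.

V_out ≈ 3.46 V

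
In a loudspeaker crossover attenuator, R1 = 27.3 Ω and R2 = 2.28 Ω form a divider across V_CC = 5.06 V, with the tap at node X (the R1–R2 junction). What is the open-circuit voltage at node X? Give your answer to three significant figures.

V_th is the unloaded tap voltage: V_CC · R2/(R1+R2) = 5.06 × 0.07708 = 0.3900 V.

V_th ≈ 0.390 V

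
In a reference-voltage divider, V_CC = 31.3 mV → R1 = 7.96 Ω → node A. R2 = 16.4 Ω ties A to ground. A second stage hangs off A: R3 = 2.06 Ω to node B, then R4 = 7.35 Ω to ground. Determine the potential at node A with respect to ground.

V_A ≈ 13.4 mV

The second stage (R3 + R4 = 9.410 Ω) loads node A in parallel with R2.
R2 ‖ (R3+R4) = 5.979 Ω.
First divider: V_A = V_CC · 5.979/(7.96 + 5.979) = 13.43 mV.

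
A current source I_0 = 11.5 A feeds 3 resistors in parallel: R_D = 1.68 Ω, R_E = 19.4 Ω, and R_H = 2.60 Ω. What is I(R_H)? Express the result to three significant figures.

ΣG = 1/1.68 + 1/19.4 + 1/2.60 = 1.031.
By the current-divider rule, I = I_0 · G_k/ΣG = 11.5 × 0.3729 = 4.288 A.

I ≈ 4.29 A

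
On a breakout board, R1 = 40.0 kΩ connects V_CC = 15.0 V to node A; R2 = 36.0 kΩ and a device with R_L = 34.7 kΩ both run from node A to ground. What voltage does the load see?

V_out ≈ 4.60 V

First combine the lower leg with the load: R2 ‖ R_L = 17.67 kΩ.
Voltage divider with the loaded lower leg: V_out = 15.0 × 17.67/(40.0 + 17.67) = 15.0 × 0.3064 = 4.596 V.
(Unloaded it would be 7.11 V; the load pulls it down.)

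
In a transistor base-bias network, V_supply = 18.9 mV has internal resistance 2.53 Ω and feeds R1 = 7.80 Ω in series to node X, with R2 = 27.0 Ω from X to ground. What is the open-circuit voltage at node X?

R1' = 2.53 + 7.80 = 10.33 Ω (source resistance + R1).
Open-circuit (no load on X): V_th = V_supply · R2/(R1' + R2) = 18.9 × 27.0/(10.33 + 27.0) = 13.67 mV.

V_th ≈ 13.7 mV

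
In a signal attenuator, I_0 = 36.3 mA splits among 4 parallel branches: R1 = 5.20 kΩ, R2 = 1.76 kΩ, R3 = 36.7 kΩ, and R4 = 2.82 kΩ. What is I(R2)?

I ≈ 18.1 mA

ΣG = 1/5.20 + 1/1.76 + 1/36.7 + 1/2.82 = 1.142.
Current divider: I(R2) = I_0 · G_k/ΣG = 36.3 × (0.5682/1.142) = 36.3 × 0.4974 = 18.05 mA.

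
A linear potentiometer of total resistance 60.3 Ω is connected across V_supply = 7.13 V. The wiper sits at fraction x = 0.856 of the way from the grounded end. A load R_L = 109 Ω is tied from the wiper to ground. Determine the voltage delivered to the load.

The pot divides into 8.683 Ω above the wiper and 51.62 Ω below.
(x·R_p) ‖ R_L = 35.03 Ω.
V_out = 7.13 × 35.03/(8.683 + 35.03) = 5.714 V.

V_out ≈ 5.71 V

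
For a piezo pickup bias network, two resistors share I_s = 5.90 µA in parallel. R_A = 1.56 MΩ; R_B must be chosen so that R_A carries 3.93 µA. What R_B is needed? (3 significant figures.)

R_B ≈ 3.11 MΩ

Two-branch current divider: I_A = I_s · R_B/(R_A + R_B).
3.93/5.90 = R_B/(R_A + R_B) → R_B = R_A · (0.6661)/(1 − 0.6661) = 1.56 × 1.995 = 3.112 MΩ.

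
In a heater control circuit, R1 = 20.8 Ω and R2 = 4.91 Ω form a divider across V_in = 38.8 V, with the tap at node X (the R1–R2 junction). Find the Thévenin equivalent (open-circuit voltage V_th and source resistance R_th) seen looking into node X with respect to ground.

V_th ≈ 7.41 V, R_th ≈ 3.97 Ω

With X open, the divider is unloaded: V_th = 38.8 × 4.91/25.71 = 7.410 V.
Looking into X with the source shorted: R_th = R1·R2/(R1+R2) = 20.80 × 4.91/25.71 = 3.972 Ω.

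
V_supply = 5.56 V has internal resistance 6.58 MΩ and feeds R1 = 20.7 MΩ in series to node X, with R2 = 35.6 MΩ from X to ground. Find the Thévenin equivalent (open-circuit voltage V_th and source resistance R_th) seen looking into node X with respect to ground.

R1' = 6.58 + 20.7 = 27.28 MΩ (source resistance + R1).
V_th is the unloaded tap voltage: V_supply · R2/(R1'+R2) = 5.56 × 0.5662 = 3.148 V.
With V_supply suppressed (replaced by a short), R_th = R1' ‖ R2 = (27.28 × 35.6)/(27.28 + 35.6) = 15.44 MΩ.

V_th ≈ 3.15 V, R_th ≈ 15.4 MΩ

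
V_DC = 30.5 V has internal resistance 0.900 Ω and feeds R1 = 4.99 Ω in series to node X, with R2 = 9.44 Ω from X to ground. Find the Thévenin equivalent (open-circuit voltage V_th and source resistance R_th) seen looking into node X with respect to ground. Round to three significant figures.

V_th ≈ 18.8 V, R_th ≈ 3.63 Ω

R1' = 0.900 + 4.99 = 5.890 Ω (source resistance + R1).
V_th is the unloaded tap voltage: V_DC · R2/(R1'+R2) = 30.5 × 0.6158 = 18.78 V.
With V_DC suppressed (replaced by a short), R_th = R1' ‖ R2 = (5.890 × 9.44)/(5.890 + 9.44) = 3.627 Ω.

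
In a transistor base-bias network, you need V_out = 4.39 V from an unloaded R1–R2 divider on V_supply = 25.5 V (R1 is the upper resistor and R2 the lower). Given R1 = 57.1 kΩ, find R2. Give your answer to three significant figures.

R2 ≈ 11.9 kΩ

V_out/V_supply = R2/(R1+R2) = 0.1722.
Rearranging, R2 = R1·k/(1−k) = 57.1 × 0.2080 = 11.87 kΩ.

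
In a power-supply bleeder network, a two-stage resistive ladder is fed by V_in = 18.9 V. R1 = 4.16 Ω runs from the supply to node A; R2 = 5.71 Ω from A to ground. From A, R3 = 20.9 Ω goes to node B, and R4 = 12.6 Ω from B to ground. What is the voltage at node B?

Node A sees R2 in parallel with the series input of stage 2, R3 + R4 = 33.50 Ω.
Effective lower resistance at A: R2 ‖ 33.50 = 4.878 Ω.
First divider: V_A = V_in · 4.878/(4.16 + 4.878) = 10.20 V.
Then the unloaded second divider: V_B = V_A × R4/(R3+R4) = 10.20 × 0.3761 = 3.837 V.

V_B ≈ 3.84 V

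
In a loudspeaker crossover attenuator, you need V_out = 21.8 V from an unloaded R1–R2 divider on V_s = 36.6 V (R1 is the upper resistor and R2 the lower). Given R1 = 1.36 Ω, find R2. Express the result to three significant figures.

Required fraction k = V_out/V_s = 0.5956.
So R2 = R1 · V_out/(V_s − V_out) = 1.36 × 21.8/(36.6 − 21.8) = 1.36 × 1.473 = 2.003 Ω.

R2 ≈ 2.00 Ω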